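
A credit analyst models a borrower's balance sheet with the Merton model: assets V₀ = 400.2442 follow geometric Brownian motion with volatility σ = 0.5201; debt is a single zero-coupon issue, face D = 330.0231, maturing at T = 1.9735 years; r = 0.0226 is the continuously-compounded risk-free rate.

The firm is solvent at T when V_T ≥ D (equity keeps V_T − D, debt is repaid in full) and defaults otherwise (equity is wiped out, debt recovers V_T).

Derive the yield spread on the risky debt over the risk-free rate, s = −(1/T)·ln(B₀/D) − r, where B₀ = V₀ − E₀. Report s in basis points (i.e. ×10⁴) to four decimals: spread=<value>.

spread=1165.0459

d₁ = [ln(V₀/D) + (r + σ²/2)T] / (σ√T)
   = [ln(400.2442/330.0231) + (0.0226 + 0.5·0.5201²)·1.9735] / (0.5201·√1.9735)
   = [0.192912 + 0.311521] / 0.730643 = 0.690396
d₂ = d₁ − σ√T = 0.690396 − 0.730643 = -0.040247
N(d₁) = 0.755027,  N(d₂) = 0.483948,  e^(−rT) = 0.956379
E₀ = V₀·N(d₁) − D·e^(−rT)·N(d₂)
   = 400.2442·0.755027 − 330.0231·0.956379·0.483948 = 149.448228
B₀ = V₀ − E₀ = 400.2442 − 149.448228 = 250.795972
spread = −(1/T)·ln(B₀/D) − r = −(1/1.9735)·ln(250.795972/330.0231) − 0.0226 = 0.11650459
in basis points: 0.11650459 × 10⁴ = 1165.0459 bp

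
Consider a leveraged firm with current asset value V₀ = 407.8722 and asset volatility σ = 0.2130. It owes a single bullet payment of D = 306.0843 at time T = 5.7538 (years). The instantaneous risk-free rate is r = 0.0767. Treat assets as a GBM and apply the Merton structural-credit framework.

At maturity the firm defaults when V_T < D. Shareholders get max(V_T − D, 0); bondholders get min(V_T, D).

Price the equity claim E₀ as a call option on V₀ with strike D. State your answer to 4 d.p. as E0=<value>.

E0=215.9028

d₁ = [ln(V₀/D) + (r + σ²/2)T] / (σ√T)
   = [ln(407.8722/306.0843) + (0.0767 + 0.5·0.2130²)·5.7538] / (0.2130·√5.7538)
   = [0.287093 + 0.571839] / 0.510925 = 1.681132
d₂ = d₁ − σ√T = 1.681132 − 0.510925 = 1.170207
N(d₁) = 0.953631,  N(d₂) = 0.879041,  e^(−rT) = 0.643189
E₀ = V₀·N(d₁) − D·e^(−rT)·N(d₂)
   = 407.8722·0.953631 − 306.0843·0.643189·0.879041 = 215.902796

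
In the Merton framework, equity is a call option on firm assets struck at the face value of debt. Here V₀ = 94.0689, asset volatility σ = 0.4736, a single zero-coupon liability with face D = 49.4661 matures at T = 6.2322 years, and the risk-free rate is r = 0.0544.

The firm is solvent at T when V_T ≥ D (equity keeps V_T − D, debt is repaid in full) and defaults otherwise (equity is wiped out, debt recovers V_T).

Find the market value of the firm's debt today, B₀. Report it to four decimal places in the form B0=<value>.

B0=28.2508

d₁ = [ln(V₀/D) + (r + σ²/2)T] / (σ√T)
   = [ln(94.0689/49.4661) + (0.0544 + 0.5·0.4736²)·6.2322] / (0.4736·√6.2322)
   = [0.642740 + 1.037963] / 1.182313 = 1.421539
d₂ = d₁ − σ√T = 1.421539 − 1.182313 = 0.239226
N(d₁) = 0.922420,  N(d₂) = 0.594535,  e^(−rT) = 0.712460
E₀ = V₀·N(d₁) − D·e^(−rT)·N(d₂)
   = 94.0689·0.922420 − 49.4661·0.712460·0.594535 = 65.818066
B₀ = V₀ − E₀ = 94.0689 − 65.818066 = 28.250834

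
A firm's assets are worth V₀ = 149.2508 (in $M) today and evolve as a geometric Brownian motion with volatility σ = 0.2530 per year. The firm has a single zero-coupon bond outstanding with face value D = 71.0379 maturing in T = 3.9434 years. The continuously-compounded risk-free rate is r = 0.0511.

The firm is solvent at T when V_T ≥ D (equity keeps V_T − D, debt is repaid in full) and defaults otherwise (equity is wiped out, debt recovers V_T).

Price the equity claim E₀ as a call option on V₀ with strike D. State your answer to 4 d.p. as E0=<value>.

E0=91.7106

d₁ = [ln(V₀/D) + (r + σ²/2)T] / (σ√T)
   = [ln(149.2508/71.0379) + (0.0511 + 0.5·0.2530²)·3.9434] / (0.2530·√3.9434)
   = [0.742415 + 0.327714] / 0.502407 = 2.130003
d₂ = d₁ − σ√T = 2.130003 − 0.502407 = 1.627595
N(d₁) = 0.983414,  N(d₂) = 0.948195,  e^(−rT) = 0.817497
E₀ = V₀·N(d₁) − D·e^(−rT)·N(d₂)
   = 149.2508·0.983414 − 71.0379·0.817497·0.948195 = 91.710591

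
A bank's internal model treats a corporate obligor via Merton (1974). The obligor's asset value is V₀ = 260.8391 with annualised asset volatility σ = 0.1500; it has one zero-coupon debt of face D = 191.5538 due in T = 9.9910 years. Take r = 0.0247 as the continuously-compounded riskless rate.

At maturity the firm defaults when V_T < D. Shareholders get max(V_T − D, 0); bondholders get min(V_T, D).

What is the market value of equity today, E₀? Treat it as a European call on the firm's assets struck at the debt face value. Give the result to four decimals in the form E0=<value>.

E0=116.6404

d₁ = [ln(V₀/D) + (r + σ²/2)T] / (σ√T)
   = [ln(260.8391/191.5538) + (0.0247 + 0.5·0.1500²)·9.9910] / (0.1500·√9.9910)
   = [0.308735 + 0.359176] / 0.474128 = 1.408715
d₂ = d₁ − σ√T = 1.408715 − 0.474128 = 0.934587
N(d₁) = 0.920540,  N(d₂) = 0.824999,  e^(−rT) = 0.781314
E₀ = V₀·N(d₁) − D·e^(−rT)·N(d₂)
   = 260.8391·0.920540 − 191.5538·0.781314·0.824999 = 116.640409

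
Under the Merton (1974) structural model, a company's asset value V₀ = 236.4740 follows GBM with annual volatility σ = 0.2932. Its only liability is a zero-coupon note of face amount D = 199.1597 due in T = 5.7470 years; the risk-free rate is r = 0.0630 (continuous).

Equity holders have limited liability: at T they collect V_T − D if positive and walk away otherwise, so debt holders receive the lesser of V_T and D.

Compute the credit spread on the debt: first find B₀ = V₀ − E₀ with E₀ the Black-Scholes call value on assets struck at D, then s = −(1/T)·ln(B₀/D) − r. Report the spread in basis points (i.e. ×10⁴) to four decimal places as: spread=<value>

spread=211.1881

d₁ = [ln(V₀/D) + (r + σ²/2)T] / (σ√T)
   = [ln(236.4740/199.1597) + (0.0630 + 0.5·0.2932²)·5.7470] / (0.2932·√5.7470)
   = [0.171731 + 0.609085] / 0.702885 = 1.110873
d₂ = d₁ − σ√T = 1.110873 − 0.702885 = 0.407987
N(d₁) = 0.866688,  N(d₂) = 0.658358,  e^(−rT) = 0.696240
E₀ = V₀·N(d₁) − D·e^(−rT)·N(d₂)
   = 236.4740·0.866688 − 199.1597·0.696240·0.658358 = 113.659364
B₀ = V₀ − E₀ = 236.4740 − 113.659364 = 122.814636
spread = −(1/T)·ln(B₀/D) − r = −(1/5.7470)·ln(122.814636/199.1597) − 0.0630 = 0.02111881
in basis points: 0.02111881 × 10⁴ = 211.1881 bp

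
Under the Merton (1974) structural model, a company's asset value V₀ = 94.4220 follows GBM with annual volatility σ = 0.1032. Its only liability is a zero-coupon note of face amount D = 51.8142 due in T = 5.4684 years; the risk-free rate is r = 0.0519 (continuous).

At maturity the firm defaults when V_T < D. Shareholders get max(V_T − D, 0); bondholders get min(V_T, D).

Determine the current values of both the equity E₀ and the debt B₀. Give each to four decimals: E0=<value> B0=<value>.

E0=55.4110 B0=39.0110

d₁ = [ln(V₀/D) + (r + σ²/2)T] / (σ√T)
   = [ln(94.4220/51.8142) + (0.0519 + 0.5·0.1032²)·5.4684] / (0.1032·√5.4684)
   = [0.600110 + 0.312930] / 0.241329 = 3.783379
d₂ = d₁ − σ√T = 3.783379 − 0.241329 = 3.542050
N(d₁) = 0.999923,  N(d₂) = 0.999801,  e^(−rT) = 0.752910
E₀ = V₀·N(d₁) − D·e^(−rT)·N(d₂)
   = 94.4220·0.999923 − 51.8142·0.752910·0.999801 = 55.411026
B₀ = V₀ − E₀ = 94.4220 − 55.411026 = 39.010974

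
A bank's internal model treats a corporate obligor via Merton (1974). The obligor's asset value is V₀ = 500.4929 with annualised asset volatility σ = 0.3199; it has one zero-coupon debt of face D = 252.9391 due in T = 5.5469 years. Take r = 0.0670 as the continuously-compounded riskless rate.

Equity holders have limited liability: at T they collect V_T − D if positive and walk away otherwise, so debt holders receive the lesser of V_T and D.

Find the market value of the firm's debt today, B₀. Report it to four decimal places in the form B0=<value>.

d₁ = [ln(V₀/D) + (r + σ²/2)T] / (σ√T)
   = [ln(500.4929/252.9391) + (0.0670 + 0.5·0.3199²)·5.5469] / (0.3199·√5.5469)
   = [0.682445 + 0.655466] / 0.753424 = 1.775774
d₂ = d₁ − σ√T = 1.775774 − 0.753424 = 1.022350
N(d₁) = 0.962115,  N(d₂) = 0.846692,  e^(−rT) = 0.689601
E₀ = V₀·N(d₁) − D·e^(−rT)·N(d₂)
   = 500.4929·0.962115 − 252.9391·0.689601·0.846692 = 333.845652
B₀ = V₀ − E₀ = 500.4929 − 333.845652 = 166.647248

B0=166.6472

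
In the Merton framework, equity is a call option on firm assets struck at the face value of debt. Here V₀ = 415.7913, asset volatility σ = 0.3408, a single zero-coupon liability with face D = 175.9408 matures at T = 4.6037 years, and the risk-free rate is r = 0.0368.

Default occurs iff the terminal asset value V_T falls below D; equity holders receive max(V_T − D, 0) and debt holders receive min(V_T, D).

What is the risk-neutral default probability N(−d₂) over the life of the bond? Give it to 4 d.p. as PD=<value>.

d₁ = [ln(V₀/D) + (r + σ²/2)T] / (σ√T)
   = [ln(415.7913/175.9408) + (0.0368 + 0.5·0.3408²)·4.6037] / (0.3408·√4.6037)
   = [0.860036 + 0.436764] / 0.731228 = 1.773453
d₂ = d₁ − σ√T = 1.773453 − 0.731228 = 1.042225
risk-neutral PD = N(−d₂) = N(-1.042225) = 0.148654

PD=0.1487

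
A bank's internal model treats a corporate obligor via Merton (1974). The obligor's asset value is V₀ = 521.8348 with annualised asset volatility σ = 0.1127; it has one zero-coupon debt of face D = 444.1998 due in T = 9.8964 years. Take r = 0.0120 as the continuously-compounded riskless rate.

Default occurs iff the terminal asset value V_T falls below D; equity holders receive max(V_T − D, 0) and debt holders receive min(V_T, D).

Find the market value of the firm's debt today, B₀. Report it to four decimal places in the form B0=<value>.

B0=374.9375

d₁ = [ln(V₀/D) + (r + σ²/2)T] / (σ√T)
   = [ln(521.8348/444.1998) + (0.0120 + 0.5·0.1127²)·9.8964] / (0.1127·√9.8964)
   = [0.161077 + 0.181605] / 0.354538 = 0.966560
d₂ = d₁ − σ√T = 0.966560 − 0.354538 = 0.612022
N(d₁) = 0.833118,  N(d₂) = 0.729738,  e^(−rT) = 0.888024
E₀ = V₀·N(d₁) − D·e^(−rT)·N(d₂)
   = 521.8348·0.833118 − 444.1998·0.888024·0.729738 = 146.897342
B₀ = V₀ − E₀ = 521.8348 − 146.897342 = 374.937458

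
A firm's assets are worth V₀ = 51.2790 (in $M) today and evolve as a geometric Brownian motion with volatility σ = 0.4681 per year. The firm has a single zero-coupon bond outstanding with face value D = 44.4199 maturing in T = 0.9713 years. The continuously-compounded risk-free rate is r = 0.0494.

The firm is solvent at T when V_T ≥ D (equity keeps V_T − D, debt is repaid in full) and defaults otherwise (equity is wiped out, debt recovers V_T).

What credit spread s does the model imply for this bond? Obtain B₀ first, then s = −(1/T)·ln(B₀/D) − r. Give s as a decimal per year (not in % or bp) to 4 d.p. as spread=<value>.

d₁ = [ln(V₀/D) + (r + σ²/2)T] / (σ√T)
   = [ln(51.2790/44.4199) + (0.0494 + 0.5·0.4681²)·0.9713] / (0.4681·√0.9713)
   = [0.143594 + 0.154397] / 0.461334 = 0.645932
d₂ = d₁ − σ√T = 0.645932 − 0.461334 = 0.184598
N(d₁) = 0.740838,  N(d₂) = 0.573228,  e^(−rT) = 0.953151
E₀ = V₀·N(d₁) − D·e^(−rT)·N(d₂)
   = 51.2790·0.740838 − 44.4199·0.953151·0.573228 = 13.719632
B₀ = V₀ − E₀ = 51.2790 − 13.719632 = 37.559368
spread = −(1/T)·ln(B₀/D) − r = −(1/0.9713)·ln(37.559368/44.4199) − 0.0494 = 0.12332187

spread=0.1233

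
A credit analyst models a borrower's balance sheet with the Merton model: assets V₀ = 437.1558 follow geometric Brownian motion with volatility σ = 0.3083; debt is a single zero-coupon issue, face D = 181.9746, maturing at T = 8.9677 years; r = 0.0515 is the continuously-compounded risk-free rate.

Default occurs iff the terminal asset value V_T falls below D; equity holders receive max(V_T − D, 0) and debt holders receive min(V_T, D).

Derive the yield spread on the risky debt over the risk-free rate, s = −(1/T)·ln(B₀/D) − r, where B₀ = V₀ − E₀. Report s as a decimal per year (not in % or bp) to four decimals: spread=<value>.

d₁ = [ln(V₀/D) + (r + σ²/2)T] / (σ√T)
   = [ln(437.1558/181.9746) + (0.0515 + 0.5·0.3083²)·8.9677] / (0.3083·√8.9677)
   = [0.876423 + 0.888022] / 0.923239 = 1.911146
d₂ = d₁ − σ√T = 1.911146 − 0.923239 = 0.987907
N(d₁) = 0.972007,  N(d₂) = 0.838401,  e^(−rT) = 0.630125
E₀ = V₀·N(d₁) − D·e^(−rT)·N(d₂)
   = 437.1558·0.972007 − 181.9746·0.630125·0.838401 = 328.781780
B₀ = V₀ − E₀ = 437.1558 − 328.781780 = 108.374020
spread = −(1/T)·ln(B₀/D) − r = −(1/8.9677)·ln(108.374020/181.9746) − 0.0515 = 0.00629394

spread=0.0063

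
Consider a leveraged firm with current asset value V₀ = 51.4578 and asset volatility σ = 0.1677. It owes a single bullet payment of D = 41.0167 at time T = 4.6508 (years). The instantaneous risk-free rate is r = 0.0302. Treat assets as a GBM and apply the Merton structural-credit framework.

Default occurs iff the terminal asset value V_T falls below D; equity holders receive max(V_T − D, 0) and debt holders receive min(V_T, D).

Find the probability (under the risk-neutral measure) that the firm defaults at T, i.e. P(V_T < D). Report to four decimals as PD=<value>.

PD=0.2020

d₁ = [ln(V₀/D) + (r + σ²/2)T] / (σ√T)
   = [ln(51.4578/41.0167) + (0.0302 + 0.5·0.1677²)·4.6508] / (0.1677·√4.6508)
   = [0.226783 + 0.205852] / 0.361657 = 1.196257
d₂ = d₁ − σ√T = 1.196257 − 0.361657 = 0.834600
risk-neutral PD = N(−d₂) = N(-0.834600) = 0.201971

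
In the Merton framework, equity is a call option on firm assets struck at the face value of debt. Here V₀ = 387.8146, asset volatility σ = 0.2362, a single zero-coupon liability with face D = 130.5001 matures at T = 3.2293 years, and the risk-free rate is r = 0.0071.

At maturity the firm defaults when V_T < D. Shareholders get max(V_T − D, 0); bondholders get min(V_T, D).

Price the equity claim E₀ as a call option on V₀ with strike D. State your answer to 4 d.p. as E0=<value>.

d₁ = [ln(V₀/D) + (r + σ²/2)T] / (σ√T)
   = [ln(387.8146/130.5001) + (0.0071 + 0.5·0.2362²)·3.2293] / (0.2362·√3.2293)
   = [1.089153 + 0.113010] / 0.424457 = 2.832236
d₂ = d₁ − σ√T = 2.832236 − 0.424457 = 2.407779
N(d₁) = 0.997689,  N(d₂) = 0.991975,  e^(−rT) = 0.977333
E₀ = V₀·N(d₁) − D·e^(−rT)·N(d₂)
   = 387.8146·0.997689 − 130.5001·0.977333·0.991975 = 260.399777

E0=260.3998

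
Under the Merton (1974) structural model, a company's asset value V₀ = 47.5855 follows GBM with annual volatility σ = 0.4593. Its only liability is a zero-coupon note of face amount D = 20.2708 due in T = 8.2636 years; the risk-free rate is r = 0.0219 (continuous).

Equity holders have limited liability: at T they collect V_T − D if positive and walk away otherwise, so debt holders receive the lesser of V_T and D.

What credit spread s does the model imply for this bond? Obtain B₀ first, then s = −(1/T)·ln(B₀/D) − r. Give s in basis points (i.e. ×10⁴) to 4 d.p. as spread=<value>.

spread=334.6074

d₁ = [ln(V₀/D) + (r + σ²/2)T] / (σ√T)
   = [ln(47.5855/20.2708) + (0.0219 + 0.5·0.4593²)·8.2636] / (0.4593·√8.2636)
   = [0.853347 + 1.052603] / 1.320326 = 1.443545
d₂ = d₁ − σ√T = 1.443545 − 1.320326 = 0.123219
N(d₁) = 0.925566,  N(d₂) = 0.549033,  e^(−rT) = 0.834458
E₀ = V₀·N(d₁) − D·e^(−rT)·N(d₂)
   = 47.5855·0.925566 − 20.2708·0.834458·0.549033 = 34.756575
B₀ = V₀ − E₀ = 47.5855 − 34.756575 = 12.828925
spread = −(1/T)·ln(B₀/D) − r = −(1/8.2636)·ln(12.828925/20.2708) − 0.0219 = 0.03346074
in basis points: 0.03346074 × 10⁴ = 334.6074 bp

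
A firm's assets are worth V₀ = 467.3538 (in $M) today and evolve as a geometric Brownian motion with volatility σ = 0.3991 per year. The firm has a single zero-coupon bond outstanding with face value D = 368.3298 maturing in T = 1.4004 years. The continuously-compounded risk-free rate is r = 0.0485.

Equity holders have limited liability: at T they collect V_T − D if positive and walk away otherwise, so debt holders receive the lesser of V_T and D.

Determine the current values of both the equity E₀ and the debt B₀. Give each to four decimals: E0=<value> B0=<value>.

E0=152.2886 B0=315.0652

d₁ = [ln(V₀/D) + (r + σ²/2)T] / (σ√T)
   = [ln(467.3538/368.3298) + (0.0485 + 0.5·0.3991²)·1.4004] / (0.3991·√1.4004)
   = [0.238108 + 0.179448] / 0.472289 = 0.884111
d₂ = d₁ − σ√T = 0.884111 − 0.472289 = 0.411822
N(d₁) = 0.811682,  N(d₂) = 0.659765,  e^(−rT) = 0.934336
E₀ = V₀·N(d₁) − D·e^(−rT)·N(d₂)
   = 467.3538·0.811682 − 368.3298·0.934336·0.659765 = 152.288598
B₀ = V₀ − E₀ = 467.3538 − 152.288598 = 315.065202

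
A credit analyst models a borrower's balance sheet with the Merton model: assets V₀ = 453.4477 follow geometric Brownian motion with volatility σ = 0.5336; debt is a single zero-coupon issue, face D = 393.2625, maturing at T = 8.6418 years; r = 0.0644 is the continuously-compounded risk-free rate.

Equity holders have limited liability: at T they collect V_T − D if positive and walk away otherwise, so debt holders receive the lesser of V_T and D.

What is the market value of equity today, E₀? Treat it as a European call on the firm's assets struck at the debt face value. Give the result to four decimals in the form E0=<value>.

d₁ = [ln(V₀/D) + (r + σ²/2)T] / (σ√T)
   = [ln(453.4477/393.2625) + (0.0644 + 0.5·0.5336²)·8.6418] / (0.5336·√8.6418)
   = [0.142403 + 1.786817] / 1.568621 = 1.229883
d₂ = d₁ − σ√T = 1.229883 − 1.568621 = -0.338738
N(d₁) = 0.890630,  N(d₂) = 0.367404,  e^(−rT) = 0.573194
E₀ = V₀·N(d₁) − D·e^(−rT)·N(d₂)
   = 453.4477·0.890630 − 393.2625·0.573194·0.367404 = 321.035426

E0=321.0354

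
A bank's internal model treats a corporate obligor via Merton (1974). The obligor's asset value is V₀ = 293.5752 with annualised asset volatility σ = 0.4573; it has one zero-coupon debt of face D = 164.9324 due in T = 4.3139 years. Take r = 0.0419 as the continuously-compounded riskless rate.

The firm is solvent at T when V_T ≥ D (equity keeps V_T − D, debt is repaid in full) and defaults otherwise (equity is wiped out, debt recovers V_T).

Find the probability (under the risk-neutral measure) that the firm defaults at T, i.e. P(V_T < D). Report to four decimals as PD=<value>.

d₁ = [ln(V₀/D) + (r + σ²/2)T] / (σ√T)
   = [ln(293.5752/164.9324) + (0.0419 + 0.5·0.4573²)·4.3139] / (0.4573·√4.3139)
   = [0.576598 + 0.631821] / 0.949809 = 1.272276
d₂ = d₁ − σ√T = 1.272276 − 0.949809 = 0.322467
risk-neutral PD = N(−d₂) = N(-0.322467) = 0.373549

PD=0.3735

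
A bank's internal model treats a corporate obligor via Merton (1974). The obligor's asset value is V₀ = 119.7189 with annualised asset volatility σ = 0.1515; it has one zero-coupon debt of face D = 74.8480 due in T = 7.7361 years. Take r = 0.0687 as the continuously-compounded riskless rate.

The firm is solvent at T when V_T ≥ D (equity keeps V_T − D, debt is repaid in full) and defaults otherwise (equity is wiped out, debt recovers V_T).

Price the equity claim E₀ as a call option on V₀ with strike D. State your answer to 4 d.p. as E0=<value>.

d₁ = [ln(V₀/D) + (r + σ²/2)T] / (σ√T)
   = [ln(119.7189/74.8480) + (0.0687 + 0.5·0.1515²)·7.7361] / (0.1515·√7.7361)
   = [0.469687 + 0.620251] / 0.421380 = 2.586592
d₂ = d₁ − σ√T = 2.586592 − 0.421380 = 2.165213
N(d₁) = 0.995153,  N(d₂) = 0.984814,  e^(−rT) = 0.587740
E₀ = V₀·N(d₁) − D·e^(−rT)·N(d₂)
   = 119.7189·0.995153 − 74.8480·0.587740·0.984814 = 75.815531

E0=75.8155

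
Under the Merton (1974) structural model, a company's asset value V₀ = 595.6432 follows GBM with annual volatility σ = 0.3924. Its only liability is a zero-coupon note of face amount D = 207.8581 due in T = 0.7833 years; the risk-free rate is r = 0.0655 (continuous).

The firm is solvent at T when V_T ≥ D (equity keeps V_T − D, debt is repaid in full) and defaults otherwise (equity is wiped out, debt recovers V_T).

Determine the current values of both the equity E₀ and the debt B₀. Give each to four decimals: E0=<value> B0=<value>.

d₁ = [ln(V₀/D) + (r + σ²/2)T] / (σ√T)
   = [ln(595.6432/207.8581) + (0.0655 + 0.5·0.3924²)·0.7833] / (0.3924·√0.7833)
   = [1.052786 + 0.111612] / 0.347291 = 3.352805
d₂ = d₁ − σ√T = 3.352805 − 0.347291 = 3.005514
N(d₁) = 0.999600,  N(d₂) = 0.998674,  e^(−rT) = 0.949988
E₀ = V₀·N(d₁) − D·e^(−rT)·N(d₂)
   = 595.6432·0.999600 − 207.8581·0.949988·0.998674 = 398.204063
B₀ = V₀ − E₀ = 595.6432 − 398.204063 = 197.439137

E0=398.2041 B0=197.4391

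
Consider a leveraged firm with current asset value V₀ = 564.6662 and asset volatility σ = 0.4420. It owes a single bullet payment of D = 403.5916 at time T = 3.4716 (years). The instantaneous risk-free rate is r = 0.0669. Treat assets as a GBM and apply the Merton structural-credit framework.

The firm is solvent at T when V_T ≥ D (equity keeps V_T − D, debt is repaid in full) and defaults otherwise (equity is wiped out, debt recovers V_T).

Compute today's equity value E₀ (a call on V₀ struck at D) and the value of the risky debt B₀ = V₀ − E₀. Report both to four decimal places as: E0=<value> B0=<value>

E0=293.2447 B0=271.4215

d₁ = [ln(V₀/D) + (r + σ²/2)T] / (σ√T)
   = [ln(564.6662/403.5916) + (0.0669 + 0.5·0.4420²)·3.4716] / (0.4420·√3.4716)
   = [0.335831 + 0.571363] / 0.823545 = 1.101573
d₂ = d₁ − σ√T = 1.101573 − 0.823545 = 0.278028
N(d₁) = 0.864676,  N(d₂) = 0.609505,  e^(−rT) = 0.792748
E₀ = V₀·N(d₁) − D·e^(−rT)·N(d₂)
   = 564.6662·0.864676 − 403.5916·0.792748·0.609505 = 293.244658
B₀ = V₀ − E₀ = 564.6662 − 293.244658 = 271.421542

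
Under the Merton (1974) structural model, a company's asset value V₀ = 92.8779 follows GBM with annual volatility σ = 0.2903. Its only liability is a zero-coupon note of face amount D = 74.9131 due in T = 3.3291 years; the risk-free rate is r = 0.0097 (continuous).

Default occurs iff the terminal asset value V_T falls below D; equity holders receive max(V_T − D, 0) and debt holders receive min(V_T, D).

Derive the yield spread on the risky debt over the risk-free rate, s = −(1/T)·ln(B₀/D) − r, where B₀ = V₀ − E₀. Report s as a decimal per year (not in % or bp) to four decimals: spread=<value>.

d₁ = [ln(V₀/D) + (r + σ²/2)T] / (σ√T)
   = [ln(92.8779/74.9131) + (0.0097 + 0.5·0.2903²)·3.3291] / (0.2903·√3.3291)
   = [0.214957 + 0.172571] / 0.529676 = 0.731631
d₂ = d₁ − σ√T = 0.731631 − 0.529676 = 0.201955
N(d₁) = 0.767803,  N(d₂) = 0.580024,  e^(−rT) = 0.968224
E₀ = V₀·N(d₁) − D·e^(−rT)·N(d₂)
   = 92.8779·0.767803 − 74.9131·0.968224·0.580024 = 29.241275
B₀ = V₀ − E₀ = 92.8779 − 29.241275 = 63.636625
spread = −(1/T)·ln(B₀/D) − r = −(1/3.3291)·ln(63.636625/74.9131) − 0.0097 = 0.03930412

spread=0.0393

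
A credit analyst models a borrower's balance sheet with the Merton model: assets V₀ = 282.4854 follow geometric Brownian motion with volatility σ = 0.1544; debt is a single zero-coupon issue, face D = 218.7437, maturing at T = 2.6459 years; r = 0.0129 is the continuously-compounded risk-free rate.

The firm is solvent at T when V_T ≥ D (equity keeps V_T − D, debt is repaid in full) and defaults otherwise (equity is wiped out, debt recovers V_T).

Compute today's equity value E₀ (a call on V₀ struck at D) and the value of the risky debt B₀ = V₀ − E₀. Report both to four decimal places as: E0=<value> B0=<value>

d₁ = [ln(V₀/D) + (r + σ²/2)T] / (σ√T)
   = [ln(282.4854/218.7437) + (0.0129 + 0.5·0.1544²)·2.6459] / (0.1544·√2.6459)
   = [0.255726 + 0.065670] / 0.251150 = 1.279697
d₂ = d₁ − σ√T = 1.279697 − 0.251150 = 1.028547
N(d₁) = 0.899674,  N(d₂) = 0.848154,  e^(−rT) = 0.966444
E₀ = V₀·N(d₁) − D·e^(−rT)·N(d₂)
   = 282.4854·0.899674 − 218.7437·0.966444·0.848154 = 74.842174
B₀ = V₀ − E₀ = 282.4854 − 74.842174 = 207.643226

E0=74.8422 B0=207.6432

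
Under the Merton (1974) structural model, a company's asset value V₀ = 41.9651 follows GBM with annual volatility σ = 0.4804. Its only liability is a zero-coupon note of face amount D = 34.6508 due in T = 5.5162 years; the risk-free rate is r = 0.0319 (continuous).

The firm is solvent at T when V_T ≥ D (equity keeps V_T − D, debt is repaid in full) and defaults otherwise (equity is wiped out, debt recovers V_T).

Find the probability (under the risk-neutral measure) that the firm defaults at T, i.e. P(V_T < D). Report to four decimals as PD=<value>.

PD=0.5942

d₁ = [ln(V₀/D) + (r + σ²/2)T] / (σ√T)
   = [ln(41.9651/34.6508) + (0.0319 + 0.5·0.4804²)·5.5162] / (0.4804·√5.5162)
   = [0.191518 + 0.812493] / 1.128296 = 0.889846
d₂ = d₁ − σ√T = 0.889846 − 1.128296 = -0.238449
risk-neutral PD = N(−d₂) = N(0.238449) = 0.594234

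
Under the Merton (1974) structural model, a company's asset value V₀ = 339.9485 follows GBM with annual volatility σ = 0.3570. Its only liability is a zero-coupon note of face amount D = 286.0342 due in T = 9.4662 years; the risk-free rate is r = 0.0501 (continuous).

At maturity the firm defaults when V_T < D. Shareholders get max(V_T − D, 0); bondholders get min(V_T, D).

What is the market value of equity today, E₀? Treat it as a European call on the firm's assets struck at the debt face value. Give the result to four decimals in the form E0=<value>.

d₁ = [ln(V₀/D) + (r + σ²/2)T] / (σ√T)
   = [ln(339.9485/286.0342) + (0.0501 + 0.5·0.3570²)·9.4662] / (0.3570·√9.4662)
   = [0.172683 + 1.077485] / 1.098389 = 1.138184
d₂ = d₁ − σ√T = 1.138184 − 1.098389 = 0.039795
N(d₁) = 0.872478,  N(d₂) = 0.515872,  e^(−rT) = 0.622348
E₀ = V₀·N(d₁) − D·e^(−rT)·N(d₂)
   = 339.9485·0.872478 − 286.0342·0.622348·0.515872 = 204.765918

E0=204.7659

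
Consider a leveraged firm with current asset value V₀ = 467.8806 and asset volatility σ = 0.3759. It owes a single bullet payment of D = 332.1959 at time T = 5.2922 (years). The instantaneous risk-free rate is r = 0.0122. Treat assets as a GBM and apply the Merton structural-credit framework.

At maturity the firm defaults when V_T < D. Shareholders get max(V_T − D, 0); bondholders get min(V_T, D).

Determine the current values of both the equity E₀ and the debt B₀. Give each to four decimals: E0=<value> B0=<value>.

E0=221.6716 B0=246.2090

d₁ = [ln(V₀/D) + (r + σ²/2)T] / (σ√T)
   = [ln(467.8806/332.1959) + (0.0122 + 0.5·0.3759²)·5.2922] / (0.3759·√5.2922)
   = [0.342488 + 0.438461] / 0.864750 = 0.903093
d₂ = d₁ − σ√T = 0.903093 − 0.864750 = 0.038343
N(d₁) = 0.816762,  N(d₂) = 0.515293,  e^(−rT) = 0.937475
E₀ = V₀·N(d₁) − D·e^(−rT)·N(d₂)
   = 467.8806·0.816762 − 332.1959·0.937475·0.515293 = 221.671611
B₀ = V₀ − E₀ = 467.8806 − 221.671611 = 246.208989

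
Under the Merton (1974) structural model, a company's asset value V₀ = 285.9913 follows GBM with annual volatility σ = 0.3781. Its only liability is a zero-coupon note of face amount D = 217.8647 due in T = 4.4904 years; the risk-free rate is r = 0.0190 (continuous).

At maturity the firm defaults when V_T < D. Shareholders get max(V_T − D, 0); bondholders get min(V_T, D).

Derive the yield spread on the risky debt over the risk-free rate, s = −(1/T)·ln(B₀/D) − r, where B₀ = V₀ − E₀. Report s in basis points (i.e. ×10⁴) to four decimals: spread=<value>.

spread=491.2796

d₁ = [ln(V₀/D) + (r + σ²/2)T] / (σ√T)
   = [ln(285.9913/217.8647) + (0.0190 + 0.5·0.3781²)·4.4904] / (0.3781·√4.4904)
   = [0.272087 + 0.406291] / 0.801215 = 0.846686
d₂ = d₁ − σ√T = 0.846686 − 0.801215 = 0.045471
N(d₁) = 0.801415,  N(d₂) = 0.518134,  e^(−rT) = 0.918221
E₀ = V₀·N(d₁) − D·e^(−rT)·N(d₂)
   = 285.9913·0.801415 − 217.8647·0.918221·0.518134 = 125.546104
B₀ = V₀ − E₀ = 285.9913 − 125.546104 = 160.445196
spread = −(1/T)·ln(B₀/D) − r = −(1/4.4904)·ln(160.445196/217.8647) − 0.0190 = 0.04912796
in basis points: 0.04912796 × 10⁴ = 491.2796 bp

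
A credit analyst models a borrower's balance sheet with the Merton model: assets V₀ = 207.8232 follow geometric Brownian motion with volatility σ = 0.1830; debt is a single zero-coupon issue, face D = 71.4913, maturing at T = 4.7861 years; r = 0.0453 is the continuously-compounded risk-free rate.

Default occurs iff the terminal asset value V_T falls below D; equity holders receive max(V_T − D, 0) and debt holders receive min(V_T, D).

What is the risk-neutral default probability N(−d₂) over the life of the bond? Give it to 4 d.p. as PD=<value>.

PD=0.0013

d₁ = [ln(V₀/D) + (r + σ²/2)T] / (σ√T)
   = [ln(207.8232/71.4913) + (0.0453 + 0.5·0.1830²)·4.7861] / (0.1830·√4.7861)
   = [1.067112 + 0.296951] / 0.400352 = 3.407160
d₂ = d₁ − σ√T = 3.407160 − 0.400352 = 3.006808
risk-neutral PD = N(−d₂) = N(-3.006808) = 0.001320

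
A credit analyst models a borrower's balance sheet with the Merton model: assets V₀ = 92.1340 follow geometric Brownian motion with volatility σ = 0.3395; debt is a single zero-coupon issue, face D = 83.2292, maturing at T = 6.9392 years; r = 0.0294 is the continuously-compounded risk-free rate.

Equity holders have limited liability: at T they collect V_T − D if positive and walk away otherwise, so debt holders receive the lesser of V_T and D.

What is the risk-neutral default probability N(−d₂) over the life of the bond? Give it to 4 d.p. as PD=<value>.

PD=0.5420

d₁ = [ln(V₀/D) + (r + σ²/2)T] / (σ√T)
   = [ln(92.1340/83.2292) + (0.0294 + 0.5·0.3395²)·6.9392] / (0.3395·√6.9392)
   = [0.101646 + 0.603919] / 0.894323 = 0.788938
d₂ = d₁ − σ√T = 0.788938 − 0.894323 = -0.105385
risk-neutral PD = N(−d₂) = N(0.105385) = 0.541965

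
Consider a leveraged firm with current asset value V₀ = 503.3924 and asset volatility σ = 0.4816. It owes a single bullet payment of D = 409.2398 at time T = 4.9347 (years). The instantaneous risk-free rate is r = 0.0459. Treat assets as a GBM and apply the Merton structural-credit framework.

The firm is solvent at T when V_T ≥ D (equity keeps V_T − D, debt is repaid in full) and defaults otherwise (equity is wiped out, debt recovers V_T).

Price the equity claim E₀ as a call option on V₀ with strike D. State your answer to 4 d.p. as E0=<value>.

E0=269.7057

d₁ = [ln(V₀/D) + (r + σ²/2)T] / (σ√T)
   = [ln(503.3924/409.2398) + (0.0459 + 0.5·0.4816²)·4.9347] / (0.4816·√4.9347)
   = [0.207069 + 0.798776] / 1.069835 = 0.940187
d₂ = d₁ − σ√T = 0.940187 − 1.069835 = -0.129648
N(d₁) = 0.826439,  N(d₂) = 0.448422,  e^(−rT) = 0.797317
E₀ = V₀·N(d₁) − D·e^(−rT)·N(d₂)
   = 503.3924·0.826439 − 409.2398·0.797317·0.448422 = 269.705695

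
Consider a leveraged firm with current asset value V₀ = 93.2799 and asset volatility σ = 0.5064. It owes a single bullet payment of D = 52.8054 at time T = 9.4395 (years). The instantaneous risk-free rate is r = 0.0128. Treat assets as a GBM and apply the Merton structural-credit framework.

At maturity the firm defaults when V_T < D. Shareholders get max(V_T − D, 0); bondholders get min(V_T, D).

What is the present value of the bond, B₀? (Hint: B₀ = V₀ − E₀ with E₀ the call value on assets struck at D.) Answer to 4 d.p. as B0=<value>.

d₁ = [ln(V₀/D) + (r + σ²/2)T] / (σ√T)
   = [ln(93.2799/52.8054) + (0.0128 + 0.5·0.5064²)·9.4395] / (0.5064·√9.4395)
   = [0.568991 + 1.331163] / 1.555852 = 1.221295
d₂ = d₁ − σ√T = 1.221295 − 1.555852 = -0.334557
N(d₁) = 0.889013,  N(d₂) = 0.368980,  e^(−rT) = 0.886188
E₀ = V₀·N(d₁) − D·e^(−rT)·N(d₂)
   = 93.2799·0.889013 − 52.8054·0.886188·0.368980 = 65.660421
B₀ = V₀ − E₀ = 93.2799 − 65.660421 = 27.619479

B0=27.6195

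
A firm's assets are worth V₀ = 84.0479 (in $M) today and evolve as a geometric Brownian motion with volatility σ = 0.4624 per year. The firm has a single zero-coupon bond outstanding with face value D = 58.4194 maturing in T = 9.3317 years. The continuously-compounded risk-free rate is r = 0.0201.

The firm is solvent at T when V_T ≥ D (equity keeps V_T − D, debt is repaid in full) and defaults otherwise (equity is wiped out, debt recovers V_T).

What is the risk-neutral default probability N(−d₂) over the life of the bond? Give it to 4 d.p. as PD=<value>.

PD=0.6240

d₁ = [ln(V₀/D) + (r + σ²/2)T] / (σ√T)
   = [ln(84.0479/58.4194) + (0.0201 + 0.5·0.4624²)·9.3317] / (0.4624·√9.3317)
   = [0.363739 + 1.185190] / 1.412532 = 1.096562
d₂ = d₁ − σ√T = 1.096562 − 1.412532 = -0.315969
risk-neutral PD = N(−d₂) = N(0.315969) = 0.623987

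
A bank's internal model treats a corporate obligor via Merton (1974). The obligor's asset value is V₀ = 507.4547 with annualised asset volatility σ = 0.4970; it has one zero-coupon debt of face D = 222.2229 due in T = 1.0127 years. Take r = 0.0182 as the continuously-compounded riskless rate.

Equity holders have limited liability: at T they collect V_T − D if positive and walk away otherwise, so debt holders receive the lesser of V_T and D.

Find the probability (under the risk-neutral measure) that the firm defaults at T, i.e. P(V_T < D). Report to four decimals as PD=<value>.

d₁ = [ln(V₀/D) + (r + σ²/2)T] / (σ√T)
   = [ln(507.4547/222.2229) + (0.0182 + 0.5·0.4970²)·1.0127] / (0.4970·√1.0127)
   = [0.825727 + 0.143504] / 0.500146 = 1.937895
d₂ = d₁ − σ√T = 1.937895 − 0.500146 = 1.437749
risk-neutral PD = N(−d₂) = N(-1.437749) = 0.075253

PD=0.0753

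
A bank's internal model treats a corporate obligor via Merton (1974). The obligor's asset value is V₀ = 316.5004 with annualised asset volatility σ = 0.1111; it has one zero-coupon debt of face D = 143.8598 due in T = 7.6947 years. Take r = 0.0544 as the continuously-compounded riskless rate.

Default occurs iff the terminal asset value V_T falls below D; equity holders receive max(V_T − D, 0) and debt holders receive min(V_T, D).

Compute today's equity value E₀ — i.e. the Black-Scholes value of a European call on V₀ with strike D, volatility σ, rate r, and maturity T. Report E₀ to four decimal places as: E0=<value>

d₁ = [ln(V₀/D) + (r + σ²/2)T] / (σ√T)
   = [ln(316.5004/143.8598) + (0.0544 + 0.5·0.1111²)·7.6947] / (0.1111·√7.6947)
   = [0.788485 + 0.466080] / 0.308184 = 4.070835
d₂ = d₁ − σ√T = 4.070835 − 0.308184 = 3.762651
N(d₁) = 0.999977,  N(d₂) = 0.999916,  e^(−rT) = 0.657973
E₀ = V₀·N(d₁) − D·e^(−rT)·N(d₂)
   = 316.5004·0.999977 − 143.8598·0.657973·0.999916 = 221.845108

E0=221.8451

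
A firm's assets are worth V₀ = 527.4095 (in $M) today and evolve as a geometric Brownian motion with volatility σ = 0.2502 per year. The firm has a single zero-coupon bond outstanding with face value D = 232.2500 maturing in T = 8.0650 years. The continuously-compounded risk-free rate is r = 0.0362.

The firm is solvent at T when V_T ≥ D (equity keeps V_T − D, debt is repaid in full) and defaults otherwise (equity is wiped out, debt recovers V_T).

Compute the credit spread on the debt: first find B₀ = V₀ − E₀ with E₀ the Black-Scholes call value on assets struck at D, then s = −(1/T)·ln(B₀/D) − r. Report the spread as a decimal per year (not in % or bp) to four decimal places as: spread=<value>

spread=0.0038

d₁ = [ln(V₀/D) + (r + σ²/2)T] / (σ√T)
   = [ln(527.4095/232.2500) + (0.0362 + 0.5·0.2502²)·8.0650] / (0.2502·√8.0650)
   = [0.820163 + 0.544388] / 0.710542 = 1.920437
d₂ = d₁ − σ√T = 1.920437 − 0.710542 = 1.209896
N(d₁) = 0.972599,  N(d₂) = 0.886841,  e^(−rT) = 0.746804
E₀ = V₀·N(d₁) − D·e^(−rT)·N(d₂)
   = 527.4095·0.972599 − 232.2500·0.746804·0.886841 = 359.139585
B₀ = V₀ − E₀ = 527.4095 − 359.139585 = 168.269915
spread = −(1/T)·ln(B₀/D) − r = −(1/8.0650)·ln(168.269915/232.2500) − 0.0362 = 0.00375599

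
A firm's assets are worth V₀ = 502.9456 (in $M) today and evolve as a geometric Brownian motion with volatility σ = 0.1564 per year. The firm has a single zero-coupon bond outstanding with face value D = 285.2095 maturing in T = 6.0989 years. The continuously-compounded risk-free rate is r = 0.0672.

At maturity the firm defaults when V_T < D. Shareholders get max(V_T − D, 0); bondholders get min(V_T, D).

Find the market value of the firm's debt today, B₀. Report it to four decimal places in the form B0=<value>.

d₁ = [ln(V₀/D) + (r + σ²/2)T] / (σ√T)
   = [ln(502.9456/285.2095) + (0.0672 + 0.5·0.1564²)·6.0989] / (0.1564·√6.0989)
   = [0.567258 + 0.484439] / 0.386245 = 2.722877
d₂ = d₁ − σ√T = 2.722877 − 0.386245 = 2.336632
N(d₁) = 0.996764,  N(d₂) = 0.990271,  e^(−rT) = 0.663752
E₀ = V₀·N(d₁) − D·e^(−rT)·N(d₂)
   = 502.9456·0.996764 − 285.2095·0.663752·0.990271 = 313.851484
B₀ = V₀ − E₀ = 502.9456 − 313.851484 = 189.094116

B0=189.0941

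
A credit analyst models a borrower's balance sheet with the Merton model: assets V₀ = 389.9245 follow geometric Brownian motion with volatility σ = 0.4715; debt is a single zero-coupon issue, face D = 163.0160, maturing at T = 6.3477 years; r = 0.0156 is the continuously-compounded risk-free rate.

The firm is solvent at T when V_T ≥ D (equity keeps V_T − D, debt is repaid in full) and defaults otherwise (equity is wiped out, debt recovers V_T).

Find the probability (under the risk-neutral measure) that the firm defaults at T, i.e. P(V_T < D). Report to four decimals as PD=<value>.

PD=0.4116

d₁ = [ln(V₀/D) + (r + σ²/2)T] / (σ√T)
   = [ln(389.9245/163.0160) + (0.0156 + 0.5·0.4715²)·6.3477] / (0.4715·√6.3477)
   = [0.872105 + 0.804610] / 1.187927 = 1.411462
d₂ = d₁ − σ√T = 1.411462 − 1.187927 = 0.223535
risk-neutral PD = N(−d₂) = N(-0.223535) = 0.411560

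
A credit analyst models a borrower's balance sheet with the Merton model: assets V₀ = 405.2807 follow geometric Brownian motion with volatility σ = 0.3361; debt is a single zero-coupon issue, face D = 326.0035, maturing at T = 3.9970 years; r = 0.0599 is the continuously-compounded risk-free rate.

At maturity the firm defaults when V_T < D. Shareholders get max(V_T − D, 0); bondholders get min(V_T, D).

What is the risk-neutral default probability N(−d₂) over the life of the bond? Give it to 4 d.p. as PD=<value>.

d₁ = [ln(V₀/D) + (r + σ²/2)T] / (σ√T)
   = [ln(405.2807/326.0035) + (0.0599 + 0.5·0.3361²)·3.9970] / (0.3361·√3.9970)
   = [0.217672 + 0.465177] / 0.671948 = 1.016223
d₂ = d₁ − σ√T = 1.016223 − 0.671948 = 0.344275
risk-neutral PD = N(−d₂) = N(-0.344275) = 0.365320

PD=0.3653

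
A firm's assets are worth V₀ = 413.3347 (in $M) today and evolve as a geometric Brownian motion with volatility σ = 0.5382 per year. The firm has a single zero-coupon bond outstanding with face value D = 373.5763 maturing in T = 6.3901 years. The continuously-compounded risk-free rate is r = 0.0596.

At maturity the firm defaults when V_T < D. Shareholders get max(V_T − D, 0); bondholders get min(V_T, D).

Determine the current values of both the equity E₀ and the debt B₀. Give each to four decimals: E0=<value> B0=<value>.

E0=256.1378 B0=157.1969

d₁ = [ln(V₀/D) + (r + σ²/2)T] / (σ√T)
   = [ln(413.3347/373.5763) + (0.0596 + 0.5·0.5382²)·6.3901] / (0.5382·√6.3901)
   = [0.101135 + 1.306326] / 1.360497 = 1.034520
d₂ = d₁ − σ√T = 1.034520 − 1.360497 = -0.325977
N(d₁) = 0.849553,  N(d₂) = 0.372221,  e^(−rT) = 0.683280
E₀ = V₀·N(d₁) − D·e^(−rT)·N(d₂)
   = 413.3347·0.849553 − 373.5763·0.683280·0.372221 = 256.137773
B₀ = V₀ − E₀ = 413.3347 − 256.137773 = 157.196927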